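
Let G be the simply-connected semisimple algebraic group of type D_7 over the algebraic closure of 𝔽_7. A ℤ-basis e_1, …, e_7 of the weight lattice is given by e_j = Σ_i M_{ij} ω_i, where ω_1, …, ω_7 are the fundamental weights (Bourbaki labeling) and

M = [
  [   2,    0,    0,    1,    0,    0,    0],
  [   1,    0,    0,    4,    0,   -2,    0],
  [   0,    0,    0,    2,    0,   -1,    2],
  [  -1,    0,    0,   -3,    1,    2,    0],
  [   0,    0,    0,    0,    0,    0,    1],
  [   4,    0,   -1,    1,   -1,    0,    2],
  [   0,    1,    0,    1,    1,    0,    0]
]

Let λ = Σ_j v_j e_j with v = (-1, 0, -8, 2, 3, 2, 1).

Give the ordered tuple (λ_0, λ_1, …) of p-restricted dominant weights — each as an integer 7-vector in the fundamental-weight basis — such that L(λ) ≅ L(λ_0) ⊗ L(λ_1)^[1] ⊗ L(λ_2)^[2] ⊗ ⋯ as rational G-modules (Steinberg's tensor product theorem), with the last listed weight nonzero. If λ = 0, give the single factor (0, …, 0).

((0, 3, 4, 2, 1, 5, 5),)

In the fundamental-weight basis, λ has coordinates c = M·v (v = (-1, 0, -8, 2, 3, 2, 1)):
  c_1 = (2)·(-1) + 0·0 + (0)·(-8) + 1·2 + 0·3 + 0·2 + 0·1 = 0
  c_2 = (1)·(-1) + 0·0 + (0)·(-8) + 4·2 + 0·3 + (-2)·(2) + 0·1 = 3
  c_3 = (0)·(-1) + 0·0 + (0)·(-8) + 2·2 + 0·3 + (-1)·(2) + 2·1 = 4
  c_4 = (-1)·(-1) + 0·0 + (0)·(-8) + (-3)·(2) + 1·3 + 2·2 + 0·1 = 2
  c_5 = (0)·(-1) + 0·0 + (0)·(-8) + 0·2 + 0·3 + 0·2 + 1·1 = 1
  c_6 = (4)·(-1) + 0·0 + (-1)·(-8) + 1·2 + (-1)·(3) + 0·2 + 2·1 = 5
  c_7 = (0)·(-1) + 1·0 + (0)·(-8) + 1·2 + 1·3 + 0·2 + 0·1 = 5
Expand coordinatewise in base 7:
  c_1 = 0
  c_2 = 3 = 3·7^0
  c_3 = 4 = 4·7^0
  c_4 = 2 = 2·7^0
  c_5 = 1 = 1·7^0
  c_6 = 5 = 5·7^0
  c_7 = 5 = 5·7^0
Factor λ_0 = (0, 3, 4, 2, 1, 5, 5)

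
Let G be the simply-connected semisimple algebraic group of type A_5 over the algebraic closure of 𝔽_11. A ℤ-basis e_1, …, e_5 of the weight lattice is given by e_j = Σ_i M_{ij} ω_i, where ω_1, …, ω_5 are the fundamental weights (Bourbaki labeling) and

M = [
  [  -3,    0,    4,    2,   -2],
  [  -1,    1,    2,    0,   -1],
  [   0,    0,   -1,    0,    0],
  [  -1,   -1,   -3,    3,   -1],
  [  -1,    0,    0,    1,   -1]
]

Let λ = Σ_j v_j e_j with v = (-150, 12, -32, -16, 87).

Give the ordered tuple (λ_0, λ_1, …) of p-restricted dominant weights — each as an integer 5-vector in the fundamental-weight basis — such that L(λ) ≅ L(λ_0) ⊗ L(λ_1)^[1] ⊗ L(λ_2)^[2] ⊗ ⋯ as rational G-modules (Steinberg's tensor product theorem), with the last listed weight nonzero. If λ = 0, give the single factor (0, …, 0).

((6, 0, 10, 0, 3), (10, 1, 2, 9, 4))

Change of basis e → ω: c = M·v where v = (-150, 12, -32, -16, 87):
  c_1 = (-3)·(-150) + 0·12 + (4)·(-32) + (2)·(-16) + (-2)·(87) = 116
  c_2 = (-1)·(-150) + 1·12 + (2)·(-32) + (0)·(-16) + (-1)·(87) = 11
  c_3 = (0)·(-150) + 0·12 + (-1)·(-32) + (0)·(-16) + 0·87 = 32
  c_4 = (-1)·(-150) + (-1)·(12) + (-3)·(-32) + (3)·(-16) + (-1)·(87) = 99
  c_5 = (-1)·(-150) + 0·12 + (0)·(-32) + (1)·(-16) + (-1)·(87) = 47
p = 11; digits c_i = Σ_j d_{ij}·11^j, 0 ≤ d_{ij} < 11:
  c_1 = 116 = 6·11^0 + 10·11^1
  c_2 = 11 = 0·11^0 + 1·11^1
  c_3 = 32 = 10·11^0 + 2·11^1
  c_4 = 99 = 0·11^0 + 9·11^1
  c_5 = 47 = 3·11^0 + 4·11^1
p-restricted factor λ_0 = (6, 0, 10, 0, 3)
p-restricted factor λ_1 = (10, 1, 2, 9, 4)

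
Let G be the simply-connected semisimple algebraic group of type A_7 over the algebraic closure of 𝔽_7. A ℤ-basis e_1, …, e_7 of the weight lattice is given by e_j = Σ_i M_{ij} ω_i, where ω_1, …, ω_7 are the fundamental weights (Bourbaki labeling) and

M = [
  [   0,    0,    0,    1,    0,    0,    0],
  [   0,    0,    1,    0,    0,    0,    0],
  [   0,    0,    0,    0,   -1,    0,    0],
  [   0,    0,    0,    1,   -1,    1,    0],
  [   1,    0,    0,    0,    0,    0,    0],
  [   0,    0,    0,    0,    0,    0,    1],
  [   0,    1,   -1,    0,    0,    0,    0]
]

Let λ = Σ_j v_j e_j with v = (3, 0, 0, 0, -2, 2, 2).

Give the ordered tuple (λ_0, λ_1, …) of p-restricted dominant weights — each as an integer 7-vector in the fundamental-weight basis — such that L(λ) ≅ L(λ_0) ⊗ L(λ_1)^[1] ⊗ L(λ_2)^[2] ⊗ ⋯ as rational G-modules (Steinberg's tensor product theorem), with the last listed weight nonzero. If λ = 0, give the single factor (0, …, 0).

Compute c_i = Σ_j M_{ij} v_j with v = (3, 0, 0, 0, -2, 2, 2):
  c_1 = 0*3 + 0*0 + 0*0 + 1*0 + 0*-2 + 0*2 + 0*2 = 0
  c_2 = 0*3 + 0*0 + 1*0 + 0*0 + 0*-2 + 0*2 + 0*2 = 0
  c_3 = 0*3 + 0*0 + 0*0 + 0*0 + -1*-2 + 0*2 + 0*2 = 2
  c_4 = 0*3 + 0*0 + 0*0 + 1*0 + -1*-2 + 1*2 + 0*2 = 4
  c_5 = 1*3 + 0*0 + 0*0 + 0*0 + 0*-2 + 0*2 + 0*2 = 3
  c_6 = 0*3 + 0*0 + 0*0 + 0*0 + 0*-2 + 0*2 + 1*2 = 2
  c_7 = 0*3 + 1*0 + -1*0 + 0*0 + 0*-2 + 0*2 + 0*2 = 0
Expand coordinatewise in base 7:
  c_1 = 0
  c_2 = 0
  c_3 = 2 = 2·7^0
  c_4 = 4 = 4·7^0
  c_5 = 3 = 3·7^0
  c_6 = 2 = 2·7^0
  c_7 = 0
Factor λ_0 = (0, 0, 2, 4, 3, 2, 0)

((0, 0, 2, 4, 3, 2, 0),)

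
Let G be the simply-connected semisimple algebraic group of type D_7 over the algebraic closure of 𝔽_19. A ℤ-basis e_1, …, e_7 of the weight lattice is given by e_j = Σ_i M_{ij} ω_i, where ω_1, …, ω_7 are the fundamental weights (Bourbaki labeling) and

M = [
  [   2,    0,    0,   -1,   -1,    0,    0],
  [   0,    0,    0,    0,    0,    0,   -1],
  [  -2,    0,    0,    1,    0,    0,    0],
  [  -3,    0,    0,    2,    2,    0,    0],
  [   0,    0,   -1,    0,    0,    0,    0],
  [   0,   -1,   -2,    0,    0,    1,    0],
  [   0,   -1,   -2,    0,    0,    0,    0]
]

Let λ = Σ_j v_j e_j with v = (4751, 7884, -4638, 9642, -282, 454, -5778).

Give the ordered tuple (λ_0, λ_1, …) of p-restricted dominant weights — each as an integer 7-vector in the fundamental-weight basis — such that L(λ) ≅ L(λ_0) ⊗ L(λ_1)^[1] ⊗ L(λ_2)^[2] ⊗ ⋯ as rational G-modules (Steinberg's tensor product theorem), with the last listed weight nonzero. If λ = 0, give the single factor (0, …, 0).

ω-coordinates c = M·v, v = (4751, 7884, -4638, 9642, -282, 454, -5778):
  c_1 = 2·4751 + 0·7884 + (0)·(-4638) + (-1)·(9642) + (-1)·(-282) + 0·454 + (0)·(-5778) = 142
  c_2 = 0·4751 + 0·7884 + (0)·(-4638) + 0·9642 + (0)·(-282) + 0·454 + (-1)·(-5778) = 5778
  c_3 = (-2)·(4751) + 0·7884 + (0)·(-4638) + 1·9642 + (0)·(-282) + 0·454 + (0)·(-5778) = 140
  c_4 = (-3)·(4751) + 0·7884 + (0)·(-4638) + 2·9642 + (2)·(-282) + 0·454 + (0)·(-5778) = 4467
  c_5 = 0·4751 + 0·7884 + (-1)·(-4638) + 0·9642 + (0)·(-282) + 0·454 + (0)·(-5778) = 4638
  c_6 = 0·4751 + (-1)·(7884) + (-2)·(-4638) + 0·9642 + (0)·(-282) + 1·454 + (0)·(-5778) = 1846
  c_7 = 0·4751 + (-1)·(7884) + (-2)·(-4638) + 0·9642 + (0)·(-282) + 0·454 + (0)·(-5778) = 1392
p = 19; digits c_i = Σ_j d_{ij}·19^j, 0 ≤ d_{ij} < 19:
  c_1 = 142 = 9·19^0 + 7·19^1
  c_2 = 5778 = 2·19^0 + 0·19^1 + 16·19^2
  c_3 = 140 = 7·19^0 + 7·19^1
  c_4 = 4467 = 2·19^0 + 7·19^1 + 12·19^2
  c_5 = 4638 = 2·19^0 + 16·19^1 + 12·19^2
  c_6 = 1846 = 3·19^0 + 2·19^1 + 5·19^2
  c_7 = 1392 = 5·19^0 + 16·19^1 + 3·19^2
λ_0 = (9, 2, 7, 2, 2, 3, 5)
λ_1 = (7, 0, 7, 7, 16, 2, 16)
λ_2 = (0, 16, 0, 12, 12, 5, 3)

((9, 2, 7, 2, 2, 3, 5), (7, 0, 7, 7, 16, 2, 16), (0, 16, 0, 12, 12, 5, 3))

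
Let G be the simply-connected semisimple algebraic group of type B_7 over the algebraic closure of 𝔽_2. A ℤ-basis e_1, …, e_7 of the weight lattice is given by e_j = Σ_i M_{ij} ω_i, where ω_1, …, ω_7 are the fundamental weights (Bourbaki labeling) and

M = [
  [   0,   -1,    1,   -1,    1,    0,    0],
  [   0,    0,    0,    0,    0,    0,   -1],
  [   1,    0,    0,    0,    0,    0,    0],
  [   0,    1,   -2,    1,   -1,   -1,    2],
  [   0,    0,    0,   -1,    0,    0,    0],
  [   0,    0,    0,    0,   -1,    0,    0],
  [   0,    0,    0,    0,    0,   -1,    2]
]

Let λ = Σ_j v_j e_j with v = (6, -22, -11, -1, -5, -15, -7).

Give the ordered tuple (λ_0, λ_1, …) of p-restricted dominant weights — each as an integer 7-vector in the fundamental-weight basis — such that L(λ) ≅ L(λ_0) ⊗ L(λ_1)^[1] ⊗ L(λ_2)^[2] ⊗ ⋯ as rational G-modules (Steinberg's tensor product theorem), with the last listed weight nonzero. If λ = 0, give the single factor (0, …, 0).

((1, 1, 0, 1, 1, 1, 1), (1, 1, 1, 0, 0, 0, 0), (1, 1, 1, 1, 0, 1, 0))

Converting to the ω-basis (c_i = row i of M dotted with v = (6, -22, -11, -1, -5, -15, -7)):
  c_1 = 0*6 + -1*-22 + 1*-11 + -1*-1 + 1*-5 + 0*-15 + 0*-7 = 7
  c_2 = 0*6 + 0*-22 + 0*-11 + 0*-1 + 0*-5 + 0*-15 + -1*-7 = 7
  c_3 = 1*6 + 0*-22 + 0*-11 + 0*-1 + 0*-5 + 0*-15 + 0*-7 = 6
  c_4 = 0*6 + 1*-22 + -2*-11 + 1*-1 + -1*-5 + -1*-15 + 2*-7 = 5
  c_5 = 0*6 + 0*-22 + 0*-11 + -1*-1 + 0*-5 + 0*-15 + 0*-7 = 1
  c_6 = 0*6 + 0*-22 + 0*-11 + 0*-1 + -1*-5 + 0*-15 + 0*-7 = 5
  c_7 = 0*6 + 0*-22 + 0*-11 + 0*-1 + 0*-5 + -1*-15 + 2*-7 = 1
p = 2; digits c_i = Σ_j d_{ij}·2^j, 0 ≤ d_{ij} < 2:
  c_1 = 7 = 1·2^0 + 1·2^1 + 1·2^2
  c_2 = 7 = 1·2^0 + 1·2^1 + 1·2^2
  c_3 = 6 = 0·2^0 + 1·2^1 + 1·2^2
  c_4 = 5 = 1·2^0 + 0·2^1 + 1·2^2
  c_5 = 1 = 1·2^0
  c_6 = 5 = 1·2^0 + 0·2^1 + 1·2^2
  c_7 = 1 = 1·2^0
Factor λ_0 = (1, 1, 0, 1, 1, 1, 1)
Factor λ_1 = (1, 1, 1, 0, 0, 0, 0)
Factor λ_2 = (1, 1, 1, 1, 0, 1, 0)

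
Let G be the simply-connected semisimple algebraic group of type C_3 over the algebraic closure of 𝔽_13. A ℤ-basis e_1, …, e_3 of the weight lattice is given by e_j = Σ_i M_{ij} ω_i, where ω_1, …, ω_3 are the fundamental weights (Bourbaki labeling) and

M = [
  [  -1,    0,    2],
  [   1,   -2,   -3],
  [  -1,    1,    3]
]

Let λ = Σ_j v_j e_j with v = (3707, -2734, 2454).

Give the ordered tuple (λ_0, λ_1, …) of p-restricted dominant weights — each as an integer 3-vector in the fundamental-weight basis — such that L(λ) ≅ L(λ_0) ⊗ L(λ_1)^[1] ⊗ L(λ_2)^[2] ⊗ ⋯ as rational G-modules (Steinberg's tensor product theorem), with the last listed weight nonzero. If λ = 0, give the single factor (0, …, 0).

Compute c_i = Σ_j M_{ij} v_j with v = (3707, -2734, 2454):
  c_1 = (-1)·(3707) + (0)·(-2734) + (2)·(2454) = 1201
  c_2 = (1)·(3707) + (-2)·(-2734) + (-3)·(2454) = 1813
  c_3 = (-1)·(3707) + (1)·(-2734) + (3)·(2454) = 921
Writing each c_i in base p = 13:
  c_1 = 1201 = 5·13^0 + 1·13^1 + 7·13^2
  c_2 = 1813 = 6·13^0 + 9·13^1 + 10·13^2
  c_3 = 921 = 11·13^0 + 5·13^1 + 5·13^2
λ_0 = (5, 6, 11)
λ_1 = (1, 9, 5)
λ_2 = (7, 10, 5)

((5, 6, 11), (1, 9, 5), (7, 10, 5))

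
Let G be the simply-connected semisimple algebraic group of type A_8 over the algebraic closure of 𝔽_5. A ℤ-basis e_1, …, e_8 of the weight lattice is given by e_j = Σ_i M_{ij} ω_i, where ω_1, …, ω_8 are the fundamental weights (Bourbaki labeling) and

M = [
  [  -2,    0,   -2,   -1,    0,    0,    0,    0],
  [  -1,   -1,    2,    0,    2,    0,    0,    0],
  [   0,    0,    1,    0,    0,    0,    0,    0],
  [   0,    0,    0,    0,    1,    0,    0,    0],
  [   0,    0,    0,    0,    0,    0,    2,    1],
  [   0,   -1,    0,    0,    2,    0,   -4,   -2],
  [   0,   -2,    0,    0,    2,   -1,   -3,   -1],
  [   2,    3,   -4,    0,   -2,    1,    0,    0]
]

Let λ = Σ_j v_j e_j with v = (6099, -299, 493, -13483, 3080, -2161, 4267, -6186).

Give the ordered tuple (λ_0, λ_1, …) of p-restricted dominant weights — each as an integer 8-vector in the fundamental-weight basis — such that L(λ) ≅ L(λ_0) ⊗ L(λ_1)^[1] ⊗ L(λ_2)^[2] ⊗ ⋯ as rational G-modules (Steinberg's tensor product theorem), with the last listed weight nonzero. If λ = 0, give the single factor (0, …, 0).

((4, 1, 3, 0, 3, 3, 4, 3), (4, 4, 3, 1, 4, 2, 0, 1), (1, 3, 4, 3, 3, 0, 2, 0), (2, 0, 3, 4, 3, 4, 3, 3), (0, 2, 0, 4, 3, 2, 3, 1))

ω-coordinates c = M·v, v = (6099, -299, 493, -13483, 3080, -2161, 4267, -6186):
  c_1 = (-2)·(6099) + (0)·(-299) + (-2)·(493) + (-1)·(-13483) + 0·3080 + (0)·(-2161) + 0·4267 + (0)·(-6186) = 299
  c_2 = (-1)·(6099) + (-1)·(-299) + 2·493 + (0)·(-13483) + 2·3080 + (0)·(-2161) + 0·4267 + (0)·(-6186) = 1346
  c_3 = 0·6099 + (0)·(-299) + 1·493 + (0)·(-13483) + 0·3080 + (0)·(-2161) + 0·4267 + (0)·(-6186) = 493
  c_4 = 0·6099 + (0)·(-299) + 0·493 + (0)·(-13483) + 1·3080 + (0)·(-2161) + 0·4267 + (0)·(-6186) = 3080
  c_5 = 0·6099 + (0)·(-299) + 0·493 + (0)·(-13483) + 0·3080 + (0)·(-2161) + 2·4267 + (1)·(-6186) = 2348
  c_6 = 0·6099 + (-1)·(-299) + 0·493 + (0)·(-13483) + 2·3080 + (0)·(-2161) + (-4)·(4267) + (-2)·(-6186) = 1763
  c_7 = 0·6099 + (-2)·(-299) + 0·493 + (0)·(-13483) + 2·3080 + (-1)·(-2161) + (-3)·(4267) + (-1)·(-6186) = 2304
  c_8 = 2·6099 + (3)·(-299) + (-4)·(493) + (0)·(-13483) + (-2)·(3080) + (1)·(-2161) + 0·4267 + (0)·(-6186) = 1008
Base-5 expansion of each c_i:
  c_1 = 299 = 4·5^0 + 4·5^1 + 1·5^2 + 2·5^3
  c_2 = 1346 = 1·5^0 + 4·5^1 + 3·5^2 + 0·5^3 + 2·5^4
  c_3 = 493 = 3·5^0 + 3·5^1 + 4·5^2 + 3·5^3
  c_4 = 3080 = 0·5^0 + 1·5^1 + 3·5^2 + 4·5^3 + 4·5^4
  c_5 = 2348 = 3·5^0 + 4·5^1 + 3·5^2 + 3·5^3 + 3·5^4
  c_6 = 1763 = 3·5^0 + 2·5^1 + 0·5^2 + 4·5^3 + 2·5^4
  c_7 = 2304 = 4·5^0 + 0·5^1 + 2·5^2 + 3·5^3 + 3·5^4
  c_8 = 1008 = 3·5^0 + 1·5^1 + 0·5^2 + 3·5^3 + 1·5^4
λ_0 = (4, 1, 3, 0, 3, 3, 4, 3)
λ_1 = (4, 4, 3, 1, 4, 2, 0, 1)
λ_2 = (1, 3, 4, 3, 3, 0, 2, 0)
λ_3 = (2, 0, 3, 4, 3, 4, 3, 3)
λ_4 = (0, 2, 0, 4, 3, 2, 3, 1)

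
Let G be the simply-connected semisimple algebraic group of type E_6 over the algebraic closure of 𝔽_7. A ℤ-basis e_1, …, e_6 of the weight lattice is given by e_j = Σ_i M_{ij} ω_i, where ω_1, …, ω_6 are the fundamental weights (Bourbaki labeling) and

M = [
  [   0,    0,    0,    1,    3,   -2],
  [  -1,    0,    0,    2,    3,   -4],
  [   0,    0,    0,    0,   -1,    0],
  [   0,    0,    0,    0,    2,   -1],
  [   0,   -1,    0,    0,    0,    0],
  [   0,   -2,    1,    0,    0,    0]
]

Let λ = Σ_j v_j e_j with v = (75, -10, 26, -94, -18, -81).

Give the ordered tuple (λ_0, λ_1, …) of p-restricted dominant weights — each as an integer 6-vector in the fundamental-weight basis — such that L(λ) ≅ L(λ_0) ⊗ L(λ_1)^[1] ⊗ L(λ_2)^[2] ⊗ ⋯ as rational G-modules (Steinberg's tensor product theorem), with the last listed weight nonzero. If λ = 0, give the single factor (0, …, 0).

((0, 0, 4, 3, 3, 4), (2, 1, 2, 6, 1, 6))

Compute c_i = Σ_j M_{ij} v_j with v = (75, -10, 26, -94, -18, -81):
  c_1 = 0·75 + (0)·(-10) + 0·26 + (1)·(-94) + (3)·(-18) + (-2)·(-81) = 14
  c_2 = (-1)·(75) + (0)·(-10) + 0·26 + (2)·(-94) + (3)·(-18) + (-4)·(-81) = 7
  c_3 = 0·75 + (0)·(-10) + 0·26 + (0)·(-94) + (-1)·(-18) + (0)·(-81) = 18
  c_4 = 0·75 + (0)·(-10) + 0·26 + (0)·(-94) + (2)·(-18) + (-1)·(-81) = 45
  c_5 = 0·75 + (-1)·(-10) + 0·26 + (0)·(-94) + (0)·(-18) + (0)·(-81) = 10
  c_6 = 0·75 + (-2)·(-10) + 1·26 + (0)·(-94) + (0)·(-18) + (0)·(-81) = 46
Writing each c_i in base p = 7:
  c_1 = 14 = 0·7^0 + 2·7^1
  c_2 = 7 = 0·7^0 + 1·7^1
  c_3 = 18 = 4·7^0 + 2·7^1
  c_4 = 45 = 3·7^0 + 6·7^1
  c_5 = 10 = 3·7^0 + 1·7^1
  c_6 = 46 = 4·7^0 + 6·7^1
λ_0 = (0, 0, 4, 3, 3, 4)
λ_1 = (2, 1, 2, 6, 1, 6)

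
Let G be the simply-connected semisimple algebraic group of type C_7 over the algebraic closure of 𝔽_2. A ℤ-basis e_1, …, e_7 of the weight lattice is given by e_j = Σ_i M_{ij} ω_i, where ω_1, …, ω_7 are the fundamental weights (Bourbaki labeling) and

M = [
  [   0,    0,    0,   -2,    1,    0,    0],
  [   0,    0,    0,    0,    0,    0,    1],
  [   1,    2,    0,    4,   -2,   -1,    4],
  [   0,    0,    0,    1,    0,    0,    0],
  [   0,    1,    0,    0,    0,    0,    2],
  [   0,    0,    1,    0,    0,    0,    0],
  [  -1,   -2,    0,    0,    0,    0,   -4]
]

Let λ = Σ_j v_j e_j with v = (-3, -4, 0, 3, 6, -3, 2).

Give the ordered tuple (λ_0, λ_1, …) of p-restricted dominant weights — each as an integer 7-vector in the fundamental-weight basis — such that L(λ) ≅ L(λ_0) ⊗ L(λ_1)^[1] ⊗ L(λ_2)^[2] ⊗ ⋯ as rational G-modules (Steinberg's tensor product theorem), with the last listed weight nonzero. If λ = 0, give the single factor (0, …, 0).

Change of basis e → ω: c = M·v where v = (-3, -4, 0, 3, 6, -3, 2):
  c_1 = (0)·(-3) + (0)·(-4) + 0·0 + (-2)·(3) + 1·6 + (0)·(-3) + 0·2 = 0
  c_2 = (0)·(-3) + (0)·(-4) + 0·0 + 0·3 + 0·6 + (0)·(-3) + 1·2 = 2
  c_3 = (1)·(-3) + (2)·(-4) + 0·0 + 4·3 + (-2)·(6) + (-1)·(-3) + 4·2 = 0
  c_4 = (0)·(-3) + (0)·(-4) + 0·0 + 1·3 + 0·6 + (0)·(-3) + 0·2 = 3
  c_5 = (0)·(-3) + (1)·(-4) + 0·0 + 0·3 + 0·6 + (0)·(-3) + 2·2 = 0
  c_6 = (0)·(-3) + (0)·(-4) + 1·0 + 0·3 + 0·6 + (0)·(-3) + 0·2 = 0
  c_7 = (-1)·(-3) + (-2)·(-4) + 0·0 + 0·3 + 0·6 + (0)·(-3) + (-4)·(2) = 3
p = 2; digits c_i = Σ_j d_{ij}·2^j, 0 ≤ d_{ij} < 2:
  c_1 = 0
  c_2 = 2 = 0·2^0 + 1·2^1
  c_3 = 0
  c_4 = 3 = 1·2^0 + 1·2^1
  c_5 = 0
  c_6 = 0
  c_7 = 3 = 1·2^0 + 1·2^1
λ_0 = (0, 0, 0, 1, 0, 0, 1)
λ_1 = (0, 1, 0, 1, 0, 0, 1)

((0, 0, 0, 1, 0, 0, 1), (0, 1, 0, 1, 0, 0, 1))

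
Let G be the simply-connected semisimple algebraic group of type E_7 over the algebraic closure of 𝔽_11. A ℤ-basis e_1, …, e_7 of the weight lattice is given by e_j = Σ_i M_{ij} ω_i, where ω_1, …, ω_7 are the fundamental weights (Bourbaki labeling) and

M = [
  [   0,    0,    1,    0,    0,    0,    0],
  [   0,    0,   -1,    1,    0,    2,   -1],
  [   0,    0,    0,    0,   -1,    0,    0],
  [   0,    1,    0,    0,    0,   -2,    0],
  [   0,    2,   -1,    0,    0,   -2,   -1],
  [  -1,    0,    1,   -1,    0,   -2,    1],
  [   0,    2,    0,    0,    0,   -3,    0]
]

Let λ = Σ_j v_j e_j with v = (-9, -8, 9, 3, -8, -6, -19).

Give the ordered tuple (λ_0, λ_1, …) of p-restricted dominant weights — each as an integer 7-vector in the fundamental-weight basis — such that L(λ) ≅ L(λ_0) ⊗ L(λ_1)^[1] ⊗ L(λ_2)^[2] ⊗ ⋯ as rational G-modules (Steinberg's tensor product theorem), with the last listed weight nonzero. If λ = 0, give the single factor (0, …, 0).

((9, 1, 8, 4, 6, 8, 2),)

ω-coordinates c = M·v, v = (-9, -8, 9, 3, -8, -6, -19):
  c_1 = (0)·(-9) + (0)·(-8) + 1·9 + 0·3 + (0)·(-8) + (0)·(-6) + (0)·(-19) = 9
  c_2 = (0)·(-9) + (0)·(-8) + (-1)·(9) + 1·3 + (0)·(-8) + (2)·(-6) + (-1)·(-19) = 1
  c_3 = (0)·(-9) + (0)·(-8) + 0·9 + 0·3 + (-1)·(-8) + (0)·(-6) + (0)·(-19) = 8
  c_4 = (0)·(-9) + (1)·(-8) + 0·9 + 0·3 + (0)·(-8) + (-2)·(-6) + (0)·(-19) = 4
  c_5 = (0)·(-9) + (2)·(-8) + (-1)·(9) + 0·3 + (0)·(-8) + (-2)·(-6) + (-1)·(-19) = 6
  c_6 = (-1)·(-9) + (0)·(-8) + 1·9 + (-1)·(3) + (0)·(-8) + (-2)·(-6) + (1)·(-19) = 8
  c_7 = (0)·(-9) + (2)·(-8) + 0·9 + 0·3 + (0)·(-8) + (-3)·(-6) + (0)·(-19) = 2
p = 11; digits c_i = Σ_j d_{ij}·11^j, 0 ≤ d_{ij} < 11:
  c_1 = 9 = 9·11^0
  c_2 = 1 = 1·11^0
  c_3 = 8 = 8·11^0
  c_4 = 4 = 4·11^0
  c_5 = 6 = 6·11^0
  c_6 = 8 = 8·11^0
  c_7 = 2 = 2·11^0
λ_0 = (9, 1, 8, 4, 6, 8, 2)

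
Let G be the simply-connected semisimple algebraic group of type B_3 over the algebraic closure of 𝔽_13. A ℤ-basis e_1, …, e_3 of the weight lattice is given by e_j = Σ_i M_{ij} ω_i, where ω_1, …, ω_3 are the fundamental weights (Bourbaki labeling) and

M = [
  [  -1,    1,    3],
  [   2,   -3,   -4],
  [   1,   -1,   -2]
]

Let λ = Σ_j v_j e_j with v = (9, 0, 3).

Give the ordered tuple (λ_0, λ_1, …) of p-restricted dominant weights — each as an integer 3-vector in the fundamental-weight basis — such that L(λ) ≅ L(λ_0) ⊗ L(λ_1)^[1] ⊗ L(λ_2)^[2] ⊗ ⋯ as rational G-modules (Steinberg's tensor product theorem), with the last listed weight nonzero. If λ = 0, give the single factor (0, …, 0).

Converting to the ω-basis (c_i = row i of M dotted with v = (9, 0, 3)):
  c_1 = -1*9 + 1*0 + 3*3 = 0
  c_2 = 2*9 + -3*0 + -4*3 = 6
  c_3 = 1*9 + -1*0 + -2*3 = 3
Writing each c_i in base p = 13:
  c_1 = 0
  c_2 = 6 = 6·13^0
  c_3 = 3 = 3·13^0
Factor λ_0 = (0, 6, 3)

((0, 6, 3),)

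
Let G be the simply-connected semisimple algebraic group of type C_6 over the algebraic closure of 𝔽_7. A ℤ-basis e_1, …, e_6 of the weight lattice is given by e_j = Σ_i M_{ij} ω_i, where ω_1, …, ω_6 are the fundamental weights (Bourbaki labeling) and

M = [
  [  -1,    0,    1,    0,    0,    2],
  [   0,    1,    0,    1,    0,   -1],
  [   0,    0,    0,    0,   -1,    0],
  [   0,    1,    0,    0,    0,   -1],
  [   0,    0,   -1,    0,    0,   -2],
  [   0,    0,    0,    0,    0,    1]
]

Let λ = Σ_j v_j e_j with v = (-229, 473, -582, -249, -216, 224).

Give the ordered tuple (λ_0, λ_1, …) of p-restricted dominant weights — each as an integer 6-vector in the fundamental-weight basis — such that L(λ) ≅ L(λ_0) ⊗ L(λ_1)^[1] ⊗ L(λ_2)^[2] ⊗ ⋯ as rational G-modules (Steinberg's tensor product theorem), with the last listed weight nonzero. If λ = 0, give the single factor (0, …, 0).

((4, 0, 6, 4, 1, 0), (6, 0, 2, 0, 5, 4), (1, 0, 4, 5, 2, 4))

Compute c_i = Σ_j M_{ij} v_j with v = (-229, 473, -582, -249, -216, 224):
  c_1 = -1*-229 + 0*473 + 1*-582 + 0*-249 + 0*-216 + 2*224 = 95
  c_2 = 0*-229 + 1*473 + 0*-582 + 1*-249 + 0*-216 + -1*224 = 0
  c_3 = 0*-229 + 0*473 + 0*-582 + 0*-249 + -1*-216 + 0*224 = 216
  c_4 = 0*-229 + 1*473 + 0*-582 + 0*-249 + 0*-216 + -1*224 = 249
  c_5 = 0*-229 + 0*473 + -1*-582 + 0*-249 + 0*-216 + -2*224 = 134
  c_6 = 0*-229 + 0*473 + 0*-582 + 0*-249 + 0*-216 + 1*224 = 224
Base-7 expansion of each c_i:
  c_1 = 95 = 4·7^0 + 6·7^1 + 1·7^2
  c_2 = 0
  c_3 = 216 = 6·7^0 + 2·7^1 + 4·7^2
  c_4 = 249 = 4·7^0 + 0·7^1 + 5·7^2
  c_5 = 134 = 1·7^0 + 5·7^1 + 2·7^2
  c_6 = 224 = 0·7^0 + 4·7^1 + 4·7^2
p-restricted factor λ_0 = (4, 0, 6, 4, 1, 0)
p-restricted factor λ_1 = (6, 0, 2, 0, 5, 4)
p-restricted factor λ_2 = (1, 0, 4, 5, 2, 4)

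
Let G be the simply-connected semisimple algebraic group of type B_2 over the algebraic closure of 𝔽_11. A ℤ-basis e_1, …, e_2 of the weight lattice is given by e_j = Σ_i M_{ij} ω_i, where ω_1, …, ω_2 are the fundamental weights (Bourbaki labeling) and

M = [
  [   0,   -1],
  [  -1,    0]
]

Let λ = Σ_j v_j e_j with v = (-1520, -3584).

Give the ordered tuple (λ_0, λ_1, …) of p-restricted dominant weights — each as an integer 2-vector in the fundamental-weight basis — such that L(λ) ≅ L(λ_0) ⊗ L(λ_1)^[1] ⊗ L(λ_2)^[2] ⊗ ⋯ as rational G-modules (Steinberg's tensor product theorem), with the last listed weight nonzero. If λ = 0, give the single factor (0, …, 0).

((9, 2), (6, 6), (7, 1), (2, 1))

Converting to the ω-basis (c_i = row i of M dotted with v = (-1520, -3584)):
  c_1 = (0)·(-1520) + (-1)·(-3584) = 3584
  c_2 = (-1)·(-1520) + (0)·(-3584) = 1520
Expand coordinatewise in base 11:
  c_1 = 3584 = 9·11^0 + 6·11^1 + 7·11^2 + 2·11^3
  c_2 = 1520 = 2·11^0 + 6·11^1 + 1·11^2 + 1·11^3
p-restricted factor λ_0 = (9, 2)
p-restricted factor λ_1 = (6, 6)
p-restricted factor λ_2 = (7, 1)
p-restricted factor λ_3 = (2, 1)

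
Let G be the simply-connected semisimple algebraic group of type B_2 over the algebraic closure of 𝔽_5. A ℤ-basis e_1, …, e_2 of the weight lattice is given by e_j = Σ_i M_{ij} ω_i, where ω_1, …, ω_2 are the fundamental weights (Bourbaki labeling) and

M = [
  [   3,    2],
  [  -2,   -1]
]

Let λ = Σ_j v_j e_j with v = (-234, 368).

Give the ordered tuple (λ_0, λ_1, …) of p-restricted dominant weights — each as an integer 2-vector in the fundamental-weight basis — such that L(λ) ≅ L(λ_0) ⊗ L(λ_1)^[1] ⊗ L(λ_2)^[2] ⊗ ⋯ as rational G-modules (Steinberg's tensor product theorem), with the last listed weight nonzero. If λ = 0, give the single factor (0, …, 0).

In the fundamental-weight basis, λ has coordinates c = M·v (v = (-234, 368)):
  c_1 = (3)·(-234) + (2)·(368) = 34
  c_2 = (-2)·(-234) + (-1)·(368) = 100
Writing each c_i in base p = 5:
  c_1 = 34 = 4·5^0 + 1·5^1 + 1·5^2
  c_2 = 100 = 0·5^0 + 0·5^1 + 4·5^2
λ_0 = (4, 0)
λ_1 = (1, 0)
λ_2 = (1, 4)

((4, 0), (1, 0), (1, 4))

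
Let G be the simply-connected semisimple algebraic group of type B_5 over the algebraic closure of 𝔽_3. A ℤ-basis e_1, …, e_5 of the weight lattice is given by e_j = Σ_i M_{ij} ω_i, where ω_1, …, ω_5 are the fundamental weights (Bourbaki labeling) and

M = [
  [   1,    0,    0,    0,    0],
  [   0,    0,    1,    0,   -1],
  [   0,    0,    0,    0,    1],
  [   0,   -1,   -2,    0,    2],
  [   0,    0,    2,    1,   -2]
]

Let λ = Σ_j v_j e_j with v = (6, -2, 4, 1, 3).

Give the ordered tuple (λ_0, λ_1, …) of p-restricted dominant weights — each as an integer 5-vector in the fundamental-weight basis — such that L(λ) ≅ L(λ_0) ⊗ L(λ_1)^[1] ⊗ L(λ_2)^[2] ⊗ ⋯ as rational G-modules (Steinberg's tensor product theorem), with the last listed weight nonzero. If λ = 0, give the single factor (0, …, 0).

((0, 1, 0, 0, 0), (2, 0, 1, 0, 1))

In the fundamental-weight basis, λ has coordinates c = M·v (v = (6, -2, 4, 1, 3)):
  c_1 = (1)·(6) + (0)·(-2) + (0)·(4) + (0)·(1) + (0)·(3) = 6
  c_2 = (0)·(6) + (0)·(-2) + (1)·(4) + (0)·(1) + (-1)·(3) = 1
  c_3 = (0)·(6) + (0)·(-2) + (0)·(4) + (0)·(1) + (1)·(3) = 3
  c_4 = (0)·(6) + (-1)·(-2) + (-2)·(4) + (0)·(1) + (2)·(3) = 0
  c_5 = (0)·(6) + (0)·(-2) + (2)·(4) + (1)·(1) + (-2)·(3) = 3
Base-3 expansion of each c_i:
  c_1 = 6 = 0·3^0 + 2·3^1
  c_2 = 1 = 1·3^0
  c_3 = 3 = 0·3^0 + 1·3^1
  c_4 = 0
  c_5 = 3 = 0·3^0 + 1·3^1
λ_0 = (0, 1, 0, 0, 0)
λ_1 = (2, 0, 1, 0, 1)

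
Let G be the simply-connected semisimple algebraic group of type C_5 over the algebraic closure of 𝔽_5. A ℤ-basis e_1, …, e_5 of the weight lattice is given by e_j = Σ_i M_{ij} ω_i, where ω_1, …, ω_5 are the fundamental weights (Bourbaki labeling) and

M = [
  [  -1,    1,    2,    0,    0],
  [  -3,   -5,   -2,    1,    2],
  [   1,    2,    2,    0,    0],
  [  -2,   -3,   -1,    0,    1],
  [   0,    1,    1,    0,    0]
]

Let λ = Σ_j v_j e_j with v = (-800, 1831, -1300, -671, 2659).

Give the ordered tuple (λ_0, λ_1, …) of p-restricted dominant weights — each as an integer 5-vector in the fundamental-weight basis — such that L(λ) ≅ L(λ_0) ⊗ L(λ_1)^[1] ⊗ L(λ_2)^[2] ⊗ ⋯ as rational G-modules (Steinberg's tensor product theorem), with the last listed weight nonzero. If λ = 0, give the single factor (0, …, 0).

((1, 2, 2, 1, 1), (1, 3, 2, 3, 1), (1, 4, 0, 2, 1), (0, 3, 2, 0, 4))

Converting to the ω-basis (c_i = row i of M dotted with v = (-800, 1831, -1300, -671, 2659)):
  c_1 = (-1)·(-800) + 1·1831 + (2)·(-1300) + (0)·(-671) + 0·2659 = 31
  c_2 = (-3)·(-800) + (-5)·(1831) + (-2)·(-1300) + (1)·(-671) + 2·2659 = 492
  c_3 = (1)·(-800) + 2·1831 + (2)·(-1300) + (0)·(-671) + 0·2659 = 262
  c_4 = (-2)·(-800) + (-3)·(1831) + (-1)·(-1300) + (0)·(-671) + 1·2659 = 66
  c_5 = (0)·(-800) + 1·1831 + (1)·(-1300) + (0)·(-671) + 0·2659 = 531
p = 5; digits c_i = Σ_j d_{ij}·5^j, 0 ≤ d_{ij} < 5:
  c_1 = 31 = 1·5^0 + 1·5^1 + 1·5^2
  c_2 = 492 = 2·5^0 + 3·5^1 + 4·5^2 + 3·5^3
  c_3 = 262 = 2·5^0 + 2·5^1 + 0·5^2 + 2·5^3
  c_4 = 66 = 1·5^0 + 3·5^1 + 2·5^2
  c_5 = 531 = 1·5^0 + 1·5^1 + 1·5^2 + 4·5^3
Factor λ_0 = (1, 2, 2, 1, 1)
Factor λ_1 = (1, 3, 2, 3, 1)
Factor λ_2 = (1, 4, 0, 2, 1)
Factor λ_3 = (0, 3, 2, 0, 4)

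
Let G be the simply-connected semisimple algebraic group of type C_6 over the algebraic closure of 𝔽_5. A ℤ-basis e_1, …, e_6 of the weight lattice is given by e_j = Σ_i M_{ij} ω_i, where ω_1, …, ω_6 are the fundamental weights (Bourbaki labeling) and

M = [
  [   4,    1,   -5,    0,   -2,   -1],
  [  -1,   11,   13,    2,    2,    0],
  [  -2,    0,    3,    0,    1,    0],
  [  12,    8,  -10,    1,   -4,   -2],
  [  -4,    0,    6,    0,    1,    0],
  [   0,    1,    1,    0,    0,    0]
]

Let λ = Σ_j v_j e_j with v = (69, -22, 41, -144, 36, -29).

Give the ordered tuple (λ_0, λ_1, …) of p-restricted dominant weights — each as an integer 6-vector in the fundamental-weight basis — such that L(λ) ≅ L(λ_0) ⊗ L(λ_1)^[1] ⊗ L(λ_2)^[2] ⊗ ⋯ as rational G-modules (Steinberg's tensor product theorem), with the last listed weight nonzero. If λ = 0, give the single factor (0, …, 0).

((1, 1, 1, 2, 1, 4), (1, 1, 4, 2, 1, 3))

In the fundamental-weight basis, λ has coordinates c = M·v (v = (69, -22, 41, -144, 36, -29)):
  c_1 = 4·69 + (1)·(-22) + (-5)·(41) + (0)·(-144) + (-2)·(36) + (-1)·(-29) = 6
  c_2 = (-1)·(69) + (11)·(-22) + 13·41 + (2)·(-144) + 2·36 + (0)·(-29) = 6
  c_3 = (-2)·(69) + (0)·(-22) + 3·41 + (0)·(-144) + 1·36 + (0)·(-29) = 21
  c_4 = 12·69 + (8)·(-22) + (-10)·(41) + (1)·(-144) + (-4)·(36) + (-2)·(-29) = 12
  c_5 = (-4)·(69) + (0)·(-22) + 6·41 + (0)·(-144) + 1·36 + (0)·(-29) = 6
  c_6 = 0·69 + (1)·(-22) + 1·41 + (0)·(-144) + 0·36 + (0)·(-29) = 19
Writing each c_i in base p = 5:
  c_1 = 6 = 1·5^0 + 1·5^1
  c_2 = 6 = 1·5^0 + 1·5^1
  c_3 = 21 = 1·5^0 + 4·5^1
  c_4 = 12 = 2·5^0 + 2·5^1
  c_5 = 6 = 1·5^0 + 1·5^1
  c_6 = 19 = 4·5^0 + 3·5^1
λ_0 = (1, 1, 1, 2, 1, 4)
λ_1 = (1, 1, 4, 2, 1, 3)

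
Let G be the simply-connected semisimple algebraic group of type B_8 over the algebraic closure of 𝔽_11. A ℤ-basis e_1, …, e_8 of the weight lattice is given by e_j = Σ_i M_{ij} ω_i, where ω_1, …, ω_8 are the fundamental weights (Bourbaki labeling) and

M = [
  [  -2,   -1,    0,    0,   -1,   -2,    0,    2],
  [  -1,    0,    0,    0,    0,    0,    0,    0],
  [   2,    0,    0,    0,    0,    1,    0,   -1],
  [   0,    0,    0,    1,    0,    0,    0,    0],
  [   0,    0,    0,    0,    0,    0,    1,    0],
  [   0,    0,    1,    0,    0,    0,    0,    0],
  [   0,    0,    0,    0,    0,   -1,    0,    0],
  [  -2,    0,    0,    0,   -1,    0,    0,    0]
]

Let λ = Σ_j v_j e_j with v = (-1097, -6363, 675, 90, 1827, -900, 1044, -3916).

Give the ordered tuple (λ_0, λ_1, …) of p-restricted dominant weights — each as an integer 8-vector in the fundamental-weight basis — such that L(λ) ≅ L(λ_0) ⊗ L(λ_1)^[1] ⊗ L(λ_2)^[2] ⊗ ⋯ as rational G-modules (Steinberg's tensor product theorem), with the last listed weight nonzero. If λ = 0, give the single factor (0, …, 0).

Converting to the ω-basis (c_i = row i of M dotted with v = (-1097, -6363, 675, 90, 1827, -900, 1044, -3916)):
  c_1 = (-2)·(-1097) + (-1)·(-6363) + (0)·(675) + (0)·(90) + (-1)·(1827) + (-2)·(-900) + (0)·(1044) + (2)·(-3916) = 698
  c_2 = (-1)·(-1097) + (0)·(-6363) + (0)·(675) + (0)·(90) + (0)·(1827) + (0)·(-900) + (0)·(1044) + (0)·(-3916) = 1097
  c_3 = (2)·(-1097) + (0)·(-6363) + (0)·(675) + (0)·(90) + (0)·(1827) + (1)·(-900) + (0)·(1044) + (-1)·(-3916) = 822
  c_4 = (0)·(-1097) + (0)·(-6363) + (0)·(675) + (1)·(90) + (0)·(1827) + (0)·(-900) + (0)·(1044) + (0)·(-3916) = 90
  c_5 = (0)·(-1097) + (0)·(-6363) + (0)·(675) + (0)·(90) + (0)·(1827) + (0)·(-900) + (1)·(1044) + (0)·(-3916) = 1044
  c_6 = (0)·(-1097) + (0)·(-6363) + (1)·(675) + (0)·(90) + (0)·(1827) + (0)·(-900) + (0)·(1044) + (0)·(-3916) = 675
  c_7 = (0)·(-1097) + (0)·(-6363) + (0)·(675) + (0)·(90) + (0)·(1827) + (-1)·(-900) + (0)·(1044) + (0)·(-3916) = 900
  c_8 = (-2)·(-1097) + (0)·(-6363) + (0)·(675) + (0)·(90) + (-1)·(1827) + (0)·(-900) + (0)·(1044) + (0)·(-3916) = 367
Base-11 expansion of each c_i:
  c_1 = 698 = 5·11^0 + 8·11^1 + 5·11^2
  c_2 = 1097 = 8·11^0 + 0·11^1 + 9·11^2
  c_3 = 822 = 8·11^0 + 8·11^1 + 6·11^2
  c_4 = 90 = 2·11^0 + 8·11^1
  c_5 = 1044 = 10·11^0 + 6·11^1 + 8·11^2
  c_6 = 675 = 4·11^0 + 6·11^1 + 5·11^2
  c_7 = 900 = 9·11^0 + 4·11^1 + 7·11^2
  c_8 = 367 = 4·11^0 + 0·11^1 + 3·11^2
p-restricted factor λ_0 = (5, 8, 8, 2, 10, 4, 9, 4)
p-restricted factor λ_1 = (8, 0, 8, 8, 6, 6, 4, 0)
p-restricted factor λ_2 = (5, 9, 6, 0, 8, 5, 7, 3)

((5, 8, 8, 2, 10, 4, 9, 4), (8, 0, 8, 8, 6, 6, 4, 0), (5, 9, 6, 0, 8, 5, 7, 3))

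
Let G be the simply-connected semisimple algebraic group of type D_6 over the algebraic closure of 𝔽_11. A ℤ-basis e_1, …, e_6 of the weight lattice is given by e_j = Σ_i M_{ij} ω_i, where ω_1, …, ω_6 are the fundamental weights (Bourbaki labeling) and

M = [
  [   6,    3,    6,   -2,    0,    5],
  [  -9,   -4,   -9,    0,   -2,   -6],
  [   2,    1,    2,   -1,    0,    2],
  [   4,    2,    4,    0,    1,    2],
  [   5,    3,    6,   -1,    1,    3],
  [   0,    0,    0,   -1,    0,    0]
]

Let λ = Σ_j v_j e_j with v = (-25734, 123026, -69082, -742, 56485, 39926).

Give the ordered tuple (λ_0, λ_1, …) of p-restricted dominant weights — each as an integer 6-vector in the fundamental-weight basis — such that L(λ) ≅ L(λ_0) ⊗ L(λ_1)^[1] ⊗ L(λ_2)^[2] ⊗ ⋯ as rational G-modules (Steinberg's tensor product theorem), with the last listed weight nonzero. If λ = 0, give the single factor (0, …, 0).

Compute c_i = Σ_j M_{ij} v_j with v = (-25734, 123026, -69082, -742, 56485, 39926):
  c_1 = (6)·(-25734) + 3·123026 + (6)·(-69082) + (-2)·(-742) + 0·56485 + 5·39926 = 1296
  c_2 = (-9)·(-25734) + (-4)·(123026) + (-9)·(-69082) + (0)·(-742) + (-2)·(56485) + (-6)·(39926) = 8714
  c_3 = (2)·(-25734) + 1·123026 + (2)·(-69082) + (-1)·(-742) + 0·56485 + 2·39926 = 13988
  c_4 = (4)·(-25734) + 2·123026 + (4)·(-69082) + (0)·(-742) + 1·56485 + 2·39926 = 3125
  c_5 = (5)·(-25734) + 3·123026 + (6)·(-69082) + (-1)·(-742) + 1·56485 + 3·39926 = 2921
  c_6 = (0)·(-25734) + 0·123026 + (0)·(-69082) + (-1)·(-742) + 0·56485 + 0·39926 = 742
Writing each c_i in base p = 11:
  c_1 = 1296 = 9·11^0 + 7·11^1 + 10·11^2
  c_2 = 8714 = 2·11^0 + 0·11^1 + 6·11^2 + 6·11^3
  c_3 = 13988 = 7·11^0 + 6·11^1 + 5·11^2 + 10·11^3
  c_4 = 3125 = 1·11^0 + 9·11^1 + 3·11^2 + 2·11^3
  c_5 = 2921 = 6·11^0 + 1·11^1 + 2·11^2 + 2·11^3
  c_6 = 742 = 5·11^0 + 1·11^1 + 6·11^2
λ_0 = (9, 2, 7, 1, 6, 5)
λ_1 = (7, 0, 6, 9, 1, 1)
λ_2 = (10, 6, 5, 3, 2, 6)
λ_3 = (0, 6, 10, 2, 2, 0)

((9, 2, 7, 1, 6, 5), (7, 0, 6, 9, 1, 1), (10, 6, 5, 3, 2, 6), (0, 6, 10, 2, 2, 0))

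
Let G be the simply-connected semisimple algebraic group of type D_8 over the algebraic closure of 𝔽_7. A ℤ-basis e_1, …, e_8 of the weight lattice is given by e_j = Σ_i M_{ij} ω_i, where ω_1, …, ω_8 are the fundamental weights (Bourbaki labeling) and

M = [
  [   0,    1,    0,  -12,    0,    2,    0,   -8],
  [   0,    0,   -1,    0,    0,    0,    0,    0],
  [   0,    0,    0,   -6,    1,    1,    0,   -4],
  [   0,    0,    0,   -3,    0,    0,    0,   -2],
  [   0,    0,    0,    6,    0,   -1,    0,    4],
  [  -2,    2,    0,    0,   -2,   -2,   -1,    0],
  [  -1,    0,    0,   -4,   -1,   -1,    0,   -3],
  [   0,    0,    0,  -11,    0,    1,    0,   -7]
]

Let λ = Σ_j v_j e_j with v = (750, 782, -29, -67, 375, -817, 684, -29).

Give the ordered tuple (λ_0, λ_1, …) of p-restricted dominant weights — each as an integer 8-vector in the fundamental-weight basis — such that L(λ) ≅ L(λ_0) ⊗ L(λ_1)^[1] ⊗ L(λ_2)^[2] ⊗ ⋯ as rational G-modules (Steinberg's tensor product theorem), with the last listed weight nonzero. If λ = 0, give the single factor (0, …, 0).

ω-coordinates c = M·v, v = (750, 782, -29, -67, 375, -817, 684, -29):
  c_1 = (0)·(750) + (1)·(782) + (0)·(-29) + (-12)·(-67) + (0)·(375) + (2)·(-817) + (0)·(684) + (-8)·(-29) = 184
  c_2 = (0)·(750) + (0)·(782) + (-1)·(-29) + (0)·(-67) + (0)·(375) + (0)·(-817) + (0)·(684) + (0)·(-29) = 29
  c_3 = (0)·(750) + (0)·(782) + (0)·(-29) + (-6)·(-67) + (1)·(375) + (1)·(-817) + (0)·(684) + (-4)·(-29) = 76
  c_4 = (0)·(750) + (0)·(782) + (0)·(-29) + (-3)·(-67) + (0)·(375) + (0)·(-817) + (0)·(684) + (-2)·(-29) = 259
  c_5 = (0)·(750) + (0)·(782) + (0)·(-29) + (6)·(-67) + (0)·(375) + (-1)·(-817) + (0)·(684) + (4)·(-29) = 299
  c_6 = (-2)·(750) + (2)·(782) + (0)·(-29) + (0)·(-67) + (-2)·(375) + (-2)·(-817) + (-1)·(684) + (0)·(-29) = 264
  c_7 = (-1)·(750) + (0)·(782) + (0)·(-29) + (-4)·(-67) + (-1)·(375) + (-1)·(-817) + (0)·(684) + (-3)·(-29) = 47
  c_8 = (0)·(750) + (0)·(782) + (0)·(-29) + (-11)·(-67) + (0)·(375) + (1)·(-817) + (0)·(684) + (-7)·(-29) = 123
Writing each c_i in base p = 7:
  c_1 = 184 = 2·7^0 + 5·7^1 + 3·7^2
  c_2 = 29 = 1·7^0 + 4·7^1
  c_3 = 76 = 6·7^0 + 3·7^1 + 1·7^2
  c_4 = 259 = 0·7^0 + 2·7^1 + 5·7^2
  c_5 = 299 = 5·7^0 + 0·7^1 + 6·7^2
  c_6 = 264 = 5·7^0 + 2·7^1 + 5·7^2
  c_7 = 47 = 5·7^0 + 6·7^1
  c_8 = 123 = 4·7^0 + 3·7^1 + 2·7^2
p-restricted factor λ_0 = (2, 1, 6, 0, 5, 5, 5, 4)
p-restricted factor λ_1 = (5, 4, 3, 2, 0, 2, 6, 3)
p-restricted factor λ_2 = (3, 0, 1, 5, 6, 5, 0, 2)

((2, 1, 6, 0, 5, 5, 5, 4), (5, 4, 3, 2, 0, 2, 6, 3), (3, 0, 1, 5, 6, 5, 0, 2))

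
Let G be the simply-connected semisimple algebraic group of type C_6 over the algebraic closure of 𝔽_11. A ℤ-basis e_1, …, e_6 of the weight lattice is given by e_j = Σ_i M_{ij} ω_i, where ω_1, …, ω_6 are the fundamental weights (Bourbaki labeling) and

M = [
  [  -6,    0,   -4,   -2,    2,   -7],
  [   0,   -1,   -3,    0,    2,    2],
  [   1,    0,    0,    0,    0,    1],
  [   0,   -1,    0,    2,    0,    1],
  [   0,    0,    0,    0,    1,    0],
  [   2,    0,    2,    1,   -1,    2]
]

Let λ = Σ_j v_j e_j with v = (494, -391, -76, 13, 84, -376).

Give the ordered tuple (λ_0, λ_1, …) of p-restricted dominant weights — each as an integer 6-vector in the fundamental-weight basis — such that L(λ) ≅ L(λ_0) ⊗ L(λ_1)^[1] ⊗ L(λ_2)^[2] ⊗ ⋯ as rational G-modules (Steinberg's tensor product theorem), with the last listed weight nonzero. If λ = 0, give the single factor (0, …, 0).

((4, 2, 8, 8, 7, 2), (10, 3, 10, 3, 7, 1))

In the fundamental-weight basis, λ has coordinates c = M·v (v = (494, -391, -76, 13, 84, -376)):
  c_1 = -6*494 + 0*-391 + -4*-76 + -2*13 + 2*84 + -7*-376 = 114
  c_2 = 0*494 + -1*-391 + -3*-76 + 0*13 + 2*84 + 2*-376 = 35
  c_3 = 1*494 + 0*-391 + 0*-76 + 0*13 + 0*84 + 1*-376 = 118
  c_4 = 0*494 + -1*-391 + 0*-76 + 2*13 + 0*84 + 1*-376 = 41
  c_5 = 0*494 + 0*-391 + 0*-76 + 0*13 + 1*84 + 0*-376 = 84
  c_6 = 2*494 + 0*-391 + 2*-76 + 1*13 + -1*84 + 2*-376 = 13
Writing each c_i in base p = 11:
  c_1 = 114 = 4·11^0 + 10·11^1
  c_2 = 35 = 2·11^0 + 3·11^1
  c_3 = 118 = 8·11^0 + 10·11^1
  c_4 = 41 = 8·11^0 + 3·11^1
  c_5 = 84 = 7·11^0 + 7·11^1
  c_6 = 13 = 2·11^0 + 1·11^1
Factor λ_0 = (4, 2, 8, 8, 7, 2)
Factor λ_1 = (10, 3, 10, 3, 7, 1)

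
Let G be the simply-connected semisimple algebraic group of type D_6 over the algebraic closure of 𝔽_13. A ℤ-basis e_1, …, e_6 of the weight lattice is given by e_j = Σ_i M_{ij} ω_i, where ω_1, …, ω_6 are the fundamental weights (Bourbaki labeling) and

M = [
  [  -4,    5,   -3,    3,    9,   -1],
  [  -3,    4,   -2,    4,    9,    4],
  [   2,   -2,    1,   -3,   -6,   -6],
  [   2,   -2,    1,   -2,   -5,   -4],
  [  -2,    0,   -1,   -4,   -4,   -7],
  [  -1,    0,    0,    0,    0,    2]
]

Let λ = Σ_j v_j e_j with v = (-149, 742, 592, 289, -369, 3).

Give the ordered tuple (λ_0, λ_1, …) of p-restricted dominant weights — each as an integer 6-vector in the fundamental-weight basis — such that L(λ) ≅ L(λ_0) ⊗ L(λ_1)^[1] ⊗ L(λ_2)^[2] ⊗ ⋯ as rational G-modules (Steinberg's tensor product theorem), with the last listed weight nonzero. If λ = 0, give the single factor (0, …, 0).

Compute c_i = Σ_j M_{ij} v_j with v = (-149, 742, 592, 289, -369, 3):
  c_1 = (-4)·(-149) + 5·742 + (-3)·(592) + 3·289 + (9)·(-369) + (-1)·(3) = 73
  c_2 = (-3)·(-149) + 4·742 + (-2)·(592) + 4·289 + (9)·(-369) + 4·3 = 78
  c_3 = (2)·(-149) + (-2)·(742) + 1·592 + (-3)·(289) + (-6)·(-369) + (-6)·(3) = 139
  c_4 = (2)·(-149) + (-2)·(742) + 1·592 + (-2)·(289) + (-5)·(-369) + (-4)·(3) = 65
  c_5 = (-2)·(-149) + 0·742 + (-1)·(592) + (-4)·(289) + (-4)·(-369) + (-7)·(3) = 5
  c_6 = (-1)·(-149) + 0·742 + 0·592 + 0·289 + (0)·(-369) + 2·3 = 155
Expand coordinatewise in base 13:
  c_1 = 73 = 8·13^0 + 5·13^1
  c_2 = 78 = 0·13^0 + 6·13^1
  c_3 = 139 = 9·13^0 + 10·13^1
  c_4 = 65 = 0·13^0 + 5·13^1
  c_5 = 5 = 5·13^0
  c_6 = 155 = 12·13^0 + 11·13^1
p-restricted factor λ_0 = (8, 0, 9, 0, 5, 12)
p-restricted factor λ_1 = (5, 6, 10, 5, 0, 11)

((8, 0, 9, 0, 5, 12), (5, 6, 10, 5, 0, 11))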